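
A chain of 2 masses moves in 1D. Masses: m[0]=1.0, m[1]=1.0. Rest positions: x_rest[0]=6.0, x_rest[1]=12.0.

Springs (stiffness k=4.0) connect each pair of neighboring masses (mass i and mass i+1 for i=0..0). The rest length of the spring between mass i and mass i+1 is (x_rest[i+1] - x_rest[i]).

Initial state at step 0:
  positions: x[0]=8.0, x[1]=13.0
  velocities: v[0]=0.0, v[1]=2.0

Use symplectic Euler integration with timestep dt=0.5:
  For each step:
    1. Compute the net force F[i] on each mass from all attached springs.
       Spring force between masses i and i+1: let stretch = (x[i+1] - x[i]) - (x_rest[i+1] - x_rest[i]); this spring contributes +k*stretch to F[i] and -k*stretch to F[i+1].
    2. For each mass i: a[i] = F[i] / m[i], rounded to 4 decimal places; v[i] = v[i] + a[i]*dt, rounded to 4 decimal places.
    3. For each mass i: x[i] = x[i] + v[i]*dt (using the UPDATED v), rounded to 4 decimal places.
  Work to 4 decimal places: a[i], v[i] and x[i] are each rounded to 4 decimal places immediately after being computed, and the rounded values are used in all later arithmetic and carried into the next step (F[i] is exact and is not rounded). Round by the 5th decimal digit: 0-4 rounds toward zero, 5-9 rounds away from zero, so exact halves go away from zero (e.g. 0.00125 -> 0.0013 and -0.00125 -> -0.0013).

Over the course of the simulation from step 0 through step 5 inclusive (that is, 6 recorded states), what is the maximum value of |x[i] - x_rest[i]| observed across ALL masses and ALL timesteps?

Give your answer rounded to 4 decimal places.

Answer: 5.0000

Derivation:
Step 0: x=[8.0000 13.0000] v=[0.0000 2.0000]
Step 1: x=[7.0000 15.0000] v=[-2.0000 4.0000]
Step 2: x=[8.0000 15.0000] v=[2.0000 0.0000]
Step 3: x=[10.0000 14.0000] v=[4.0000 -2.0000]
Step 4: x=[10.0000 15.0000] v=[0.0000 2.0000]
Step 5: x=[9.0000 17.0000] v=[-2.0000 4.0000]
Max displacement = 5.0000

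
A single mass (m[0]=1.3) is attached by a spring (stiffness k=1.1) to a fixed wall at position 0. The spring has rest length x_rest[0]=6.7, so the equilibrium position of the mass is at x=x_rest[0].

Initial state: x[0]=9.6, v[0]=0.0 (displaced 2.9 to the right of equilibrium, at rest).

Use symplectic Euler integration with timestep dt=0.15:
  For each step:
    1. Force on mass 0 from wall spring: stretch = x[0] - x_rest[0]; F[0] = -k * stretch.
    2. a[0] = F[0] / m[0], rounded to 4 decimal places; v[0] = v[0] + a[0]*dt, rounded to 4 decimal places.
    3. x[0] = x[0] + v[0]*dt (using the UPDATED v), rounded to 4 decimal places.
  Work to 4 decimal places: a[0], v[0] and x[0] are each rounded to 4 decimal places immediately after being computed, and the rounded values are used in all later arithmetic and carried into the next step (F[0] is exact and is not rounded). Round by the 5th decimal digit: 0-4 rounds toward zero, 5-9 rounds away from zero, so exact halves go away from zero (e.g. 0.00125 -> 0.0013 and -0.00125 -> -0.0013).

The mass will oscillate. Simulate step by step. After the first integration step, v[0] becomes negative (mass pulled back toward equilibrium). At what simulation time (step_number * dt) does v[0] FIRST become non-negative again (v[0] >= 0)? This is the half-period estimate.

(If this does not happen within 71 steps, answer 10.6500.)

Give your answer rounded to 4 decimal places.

Step 0: x=[9.6000] v=[0.0000]
Step 1: x=[9.5448] v=[-0.3681]
Step 2: x=[9.4354] v=[-0.7292]
Step 3: x=[9.2739] v=[-1.0764]
Step 4: x=[9.0634] v=[-1.4031]
Step 5: x=[8.8079] v=[-1.7031]
Step 6: x=[8.5123] v=[-1.9706]
Step 7: x=[8.1822] v=[-2.2006]
Step 8: x=[7.8239] v=[-2.3887]
Step 9: x=[7.4442] v=[-2.5314]
Step 10: x=[7.0503] v=[-2.6259]
Step 11: x=[6.6497] v=[-2.6704]
Step 12: x=[6.2501] v=[-2.6640]
Step 13: x=[5.8591] v=[-2.6069]
Step 14: x=[5.4841] v=[-2.5002]
Step 15: x=[5.1322] v=[-2.3459]
Step 16: x=[4.8102] v=[-2.1469]
Step 17: x=[4.5242] v=[-1.9070]
Step 18: x=[4.2796] v=[-1.6308]
Step 19: x=[4.0811] v=[-1.3236]
Step 20: x=[3.9324] v=[-0.9912]
Step 21: x=[3.8364] v=[-0.6399]
Step 22: x=[3.7949] v=[-0.2765]
Step 23: x=[3.8087] v=[0.0922]
First v>=0 after going negative at step 23, time=3.4500

Answer: 3.4500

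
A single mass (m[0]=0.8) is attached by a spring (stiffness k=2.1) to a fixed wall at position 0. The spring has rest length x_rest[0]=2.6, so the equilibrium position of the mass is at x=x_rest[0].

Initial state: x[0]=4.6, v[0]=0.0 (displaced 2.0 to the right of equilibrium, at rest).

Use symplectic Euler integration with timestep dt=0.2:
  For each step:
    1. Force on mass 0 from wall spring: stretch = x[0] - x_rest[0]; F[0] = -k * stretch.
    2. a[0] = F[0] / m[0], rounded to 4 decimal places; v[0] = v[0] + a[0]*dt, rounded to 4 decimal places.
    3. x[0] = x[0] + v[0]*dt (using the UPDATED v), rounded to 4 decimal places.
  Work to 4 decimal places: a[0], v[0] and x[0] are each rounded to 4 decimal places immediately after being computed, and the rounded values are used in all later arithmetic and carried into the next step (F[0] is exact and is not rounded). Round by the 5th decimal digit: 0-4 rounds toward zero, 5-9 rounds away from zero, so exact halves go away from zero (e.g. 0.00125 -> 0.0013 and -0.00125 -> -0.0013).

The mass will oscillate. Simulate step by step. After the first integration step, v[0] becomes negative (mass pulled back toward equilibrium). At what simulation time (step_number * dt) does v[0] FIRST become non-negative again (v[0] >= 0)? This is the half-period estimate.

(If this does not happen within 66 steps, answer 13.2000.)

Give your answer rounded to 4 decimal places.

Step 0: x=[4.6000] v=[0.0000]
Step 1: x=[4.3900] v=[-1.0500]
Step 2: x=[3.9920] v=[-1.9898]
Step 3: x=[3.4479] v=[-2.7206]
Step 4: x=[2.8148] v=[-3.1657]
Step 5: x=[2.1591] v=[-3.2785]
Step 6: x=[1.5497] v=[-3.0470]
Step 7: x=[1.0506] v=[-2.4956]
Step 8: x=[0.7142] v=[-1.6822]
Step 9: x=[0.5758] v=[-0.6922]
Step 10: x=[0.6499] v=[0.3705]
First v>=0 after going negative at step 10, time=2.0000

Answer: 2.0000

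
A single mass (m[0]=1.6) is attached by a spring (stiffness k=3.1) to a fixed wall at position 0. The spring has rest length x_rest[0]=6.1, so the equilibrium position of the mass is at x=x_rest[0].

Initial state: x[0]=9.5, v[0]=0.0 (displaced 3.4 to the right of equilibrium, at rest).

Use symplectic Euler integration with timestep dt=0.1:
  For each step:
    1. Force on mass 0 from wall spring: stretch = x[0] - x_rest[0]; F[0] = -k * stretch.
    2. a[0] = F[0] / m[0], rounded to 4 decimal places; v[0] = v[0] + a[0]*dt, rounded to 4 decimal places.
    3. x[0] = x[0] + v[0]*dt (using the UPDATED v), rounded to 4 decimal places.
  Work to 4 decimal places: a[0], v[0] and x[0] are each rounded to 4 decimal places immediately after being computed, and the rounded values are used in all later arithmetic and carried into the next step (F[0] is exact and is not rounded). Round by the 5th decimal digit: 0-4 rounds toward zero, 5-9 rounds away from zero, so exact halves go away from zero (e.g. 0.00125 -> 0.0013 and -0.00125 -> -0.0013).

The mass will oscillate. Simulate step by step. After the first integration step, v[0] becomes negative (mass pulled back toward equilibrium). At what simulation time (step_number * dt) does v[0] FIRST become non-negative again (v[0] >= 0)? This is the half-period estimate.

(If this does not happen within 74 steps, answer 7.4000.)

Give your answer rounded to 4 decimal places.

Step 0: x=[9.5000] v=[0.0000]
Step 1: x=[9.4341] v=[-0.6588]
Step 2: x=[9.3036] v=[-1.3048]
Step 3: x=[9.1111] v=[-1.9255]
Step 4: x=[8.8602] v=[-2.5089]
Step 5: x=[8.5558] v=[-3.0437]
Step 6: x=[8.2039] v=[-3.5195]
Step 7: x=[7.8112] v=[-3.9271]
Step 8: x=[7.3853] v=[-4.2587]
Step 9: x=[6.9345] v=[-4.5077]
Step 10: x=[6.4676] v=[-4.6694]
Step 11: x=[5.9935] v=[-4.7406]
Step 12: x=[5.5215] v=[-4.7200]
Step 13: x=[5.0607] v=[-4.6079]
Step 14: x=[4.6201] v=[-4.4065]
Step 15: x=[4.2081] v=[-4.1198]
Step 16: x=[3.8328] v=[-3.7532]
Step 17: x=[3.5014] v=[-3.3139]
Step 18: x=[3.2204] v=[-2.8104]
Step 19: x=[2.9952] v=[-2.2525]
Step 20: x=[2.8301] v=[-1.6509]
Step 21: x=[2.7284] v=[-1.0174]
Step 22: x=[2.6920] v=[-0.3642]
Step 23: x=[2.7216] v=[0.2961]
First v>=0 after going negative at step 23, time=2.3000

Answer: 2.3000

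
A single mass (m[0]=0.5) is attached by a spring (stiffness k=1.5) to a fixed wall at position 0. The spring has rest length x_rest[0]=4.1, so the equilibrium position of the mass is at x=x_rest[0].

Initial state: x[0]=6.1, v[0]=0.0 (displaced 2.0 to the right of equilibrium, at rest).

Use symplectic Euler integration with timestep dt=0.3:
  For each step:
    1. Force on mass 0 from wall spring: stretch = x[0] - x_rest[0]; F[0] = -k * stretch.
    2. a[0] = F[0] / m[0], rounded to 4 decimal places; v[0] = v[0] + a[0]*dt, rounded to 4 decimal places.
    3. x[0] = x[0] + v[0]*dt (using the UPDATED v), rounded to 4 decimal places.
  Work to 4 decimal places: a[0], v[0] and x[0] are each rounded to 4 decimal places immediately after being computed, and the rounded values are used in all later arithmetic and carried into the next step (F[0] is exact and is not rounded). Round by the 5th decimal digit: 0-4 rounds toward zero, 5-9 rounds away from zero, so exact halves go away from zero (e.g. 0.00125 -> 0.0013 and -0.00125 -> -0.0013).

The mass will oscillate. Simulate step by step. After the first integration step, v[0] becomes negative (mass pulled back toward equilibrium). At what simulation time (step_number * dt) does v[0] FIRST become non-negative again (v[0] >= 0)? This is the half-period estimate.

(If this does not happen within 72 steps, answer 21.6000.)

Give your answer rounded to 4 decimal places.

Step 0: x=[6.1000] v=[0.0000]
Step 1: x=[5.5600] v=[-1.8000]
Step 2: x=[4.6258] v=[-3.1140]
Step 3: x=[3.5496] v=[-3.5872]
Step 4: x=[2.6221] v=[-3.0918]
Step 5: x=[2.0936] v=[-1.7617]
Step 6: x=[2.1068] v=[0.0441]
First v>=0 after going negative at step 6, time=1.8000

Answer: 1.8000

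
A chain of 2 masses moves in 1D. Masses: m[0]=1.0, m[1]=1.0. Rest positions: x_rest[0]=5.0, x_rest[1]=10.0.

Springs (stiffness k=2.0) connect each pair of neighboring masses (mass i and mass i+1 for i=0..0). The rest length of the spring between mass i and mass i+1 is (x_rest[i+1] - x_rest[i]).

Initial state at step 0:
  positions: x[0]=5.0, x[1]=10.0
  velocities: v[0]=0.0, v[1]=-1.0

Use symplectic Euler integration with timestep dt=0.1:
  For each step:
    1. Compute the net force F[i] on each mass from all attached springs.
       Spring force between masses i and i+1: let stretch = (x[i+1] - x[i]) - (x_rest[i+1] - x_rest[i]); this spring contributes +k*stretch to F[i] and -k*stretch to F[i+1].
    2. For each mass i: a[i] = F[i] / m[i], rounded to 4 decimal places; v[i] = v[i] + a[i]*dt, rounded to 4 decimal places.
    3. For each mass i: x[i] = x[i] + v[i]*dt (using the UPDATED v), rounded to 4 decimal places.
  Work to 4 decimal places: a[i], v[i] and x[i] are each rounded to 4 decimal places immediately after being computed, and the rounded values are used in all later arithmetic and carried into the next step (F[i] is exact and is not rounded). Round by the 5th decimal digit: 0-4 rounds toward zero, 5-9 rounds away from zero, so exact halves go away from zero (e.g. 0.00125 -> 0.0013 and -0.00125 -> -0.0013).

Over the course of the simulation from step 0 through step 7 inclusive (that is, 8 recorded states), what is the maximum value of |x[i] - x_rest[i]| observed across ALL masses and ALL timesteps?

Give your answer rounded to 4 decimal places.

Answer: 0.5977

Derivation:
Step 0: x=[5.0000 10.0000] v=[0.0000 -1.0000]
Step 1: x=[5.0000 9.9000] v=[0.0000 -1.0000]
Step 2: x=[4.9980 9.8020] v=[-0.0200 -0.9800]
Step 3: x=[4.9921 9.7079] v=[-0.0592 -0.9408]
Step 4: x=[4.9805 9.6195] v=[-0.1160 -0.8840]
Step 5: x=[4.9617 9.5383] v=[-0.1882 -0.8118]
Step 6: x=[4.9344 9.4656] v=[-0.2729 -0.7271]
Step 7: x=[4.8977 9.4023] v=[-0.3667 -0.6333]
Max displacement = 0.5977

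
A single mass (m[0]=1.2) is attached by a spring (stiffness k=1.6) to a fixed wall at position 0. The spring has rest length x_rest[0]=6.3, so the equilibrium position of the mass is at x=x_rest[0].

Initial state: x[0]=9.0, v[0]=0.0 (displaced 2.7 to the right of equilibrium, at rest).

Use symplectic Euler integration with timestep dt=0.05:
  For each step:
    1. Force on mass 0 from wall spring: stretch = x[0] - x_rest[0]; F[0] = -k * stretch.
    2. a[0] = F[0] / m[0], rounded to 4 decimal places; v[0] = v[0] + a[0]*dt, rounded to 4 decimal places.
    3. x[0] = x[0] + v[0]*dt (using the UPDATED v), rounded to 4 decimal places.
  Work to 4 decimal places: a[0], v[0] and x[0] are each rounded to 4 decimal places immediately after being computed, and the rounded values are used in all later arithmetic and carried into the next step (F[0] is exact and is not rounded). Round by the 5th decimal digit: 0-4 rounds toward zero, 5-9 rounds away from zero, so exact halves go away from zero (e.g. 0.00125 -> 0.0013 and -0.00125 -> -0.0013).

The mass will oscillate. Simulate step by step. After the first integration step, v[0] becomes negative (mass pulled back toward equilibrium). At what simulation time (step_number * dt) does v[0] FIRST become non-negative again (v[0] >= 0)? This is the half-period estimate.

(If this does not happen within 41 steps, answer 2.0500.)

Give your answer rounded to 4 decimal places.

Answer: 2.0500

Derivation:
Step 0: x=[9.0000] v=[0.0000]
Step 1: x=[8.9910] v=[-0.1800]
Step 2: x=[8.9730] v=[-0.3594]
Step 3: x=[8.9461] v=[-0.5376]
Step 4: x=[8.9104] v=[-0.7140]
Step 5: x=[8.8660] v=[-0.8880]
Step 6: x=[8.8130] v=[-1.0591]
Step 7: x=[8.7517] v=[-1.2266]
Step 8: x=[8.6822] v=[-1.3900]
Step 9: x=[8.6048] v=[-1.5488]
Step 10: x=[8.5197] v=[-1.7025]
Step 11: x=[8.4272] v=[-1.8505]
Step 12: x=[8.3276] v=[-1.9923]
Step 13: x=[8.2212] v=[-2.1275]
Step 14: x=[8.1084] v=[-2.2556]
Step 15: x=[7.9896] v=[-2.3762]
Step 16: x=[7.8652] v=[-2.4888]
Step 17: x=[7.7355] v=[-2.5931]
Step 18: x=[7.6011] v=[-2.6888]
Step 19: x=[7.4623] v=[-2.7755]
Step 20: x=[7.3197] v=[-2.8530]
Step 21: x=[7.1737] v=[-2.9210]
Step 22: x=[7.0247] v=[-2.9792]
Step 23: x=[6.8733] v=[-3.0275]
Step 24: x=[6.7200] v=[-3.0657]
Step 25: x=[6.5653] v=[-3.0937]
Step 26: x=[6.4097] v=[-3.1114]
Step 27: x=[6.2538] v=[-3.1187]
Step 28: x=[6.0980] v=[-3.1156]
Step 29: x=[5.9429] v=[-3.1021]
Step 30: x=[5.7890] v=[-3.0783]
Step 31: x=[5.6368] v=[-3.0442]
Step 32: x=[5.4868] v=[-3.0000]
Step 33: x=[5.3395] v=[-2.9458]
Step 34: x=[5.1954] v=[-2.8818]
Step 35: x=[5.0550] v=[-2.8082]
Step 36: x=[4.9187] v=[-2.7252]
Step 37: x=[4.7870] v=[-2.6331]
Step 38: x=[4.6604] v=[-2.5322]
Step 39: x=[4.5393] v=[-2.4229]
Step 40: x=[4.4240] v=[-2.3055]
Step 41: x=[4.3150] v=[-2.1804]
v[0] did not become non-negative within 41 steps; using fallback time=2.0500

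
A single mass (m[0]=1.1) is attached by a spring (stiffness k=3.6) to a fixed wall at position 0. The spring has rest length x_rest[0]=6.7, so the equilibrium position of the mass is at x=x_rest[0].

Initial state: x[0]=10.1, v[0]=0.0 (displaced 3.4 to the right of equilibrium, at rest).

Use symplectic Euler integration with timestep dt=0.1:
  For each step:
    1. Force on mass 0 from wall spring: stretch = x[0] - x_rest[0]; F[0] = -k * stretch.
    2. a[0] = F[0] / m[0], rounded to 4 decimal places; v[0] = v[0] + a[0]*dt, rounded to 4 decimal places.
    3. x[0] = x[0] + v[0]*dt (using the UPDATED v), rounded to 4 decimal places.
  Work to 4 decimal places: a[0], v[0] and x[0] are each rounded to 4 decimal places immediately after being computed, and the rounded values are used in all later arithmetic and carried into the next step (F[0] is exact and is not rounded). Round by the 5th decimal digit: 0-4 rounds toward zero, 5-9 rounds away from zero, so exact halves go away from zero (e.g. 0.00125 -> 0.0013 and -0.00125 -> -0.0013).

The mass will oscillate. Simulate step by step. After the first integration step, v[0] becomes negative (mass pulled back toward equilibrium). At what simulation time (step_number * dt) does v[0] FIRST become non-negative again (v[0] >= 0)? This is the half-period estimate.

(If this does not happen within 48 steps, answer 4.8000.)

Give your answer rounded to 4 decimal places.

Answer: 1.8000

Derivation:
Step 0: x=[10.1000] v=[0.0000]
Step 1: x=[9.9887] v=[-1.1127]
Step 2: x=[9.7698] v=[-2.1890]
Step 3: x=[9.4504] v=[-3.1937]
Step 4: x=[9.0410] v=[-4.0938]
Step 5: x=[8.5550] v=[-4.8600]
Step 6: x=[8.0083] v=[-5.4671]
Step 7: x=[7.4188] v=[-5.8953]
Step 8: x=[6.8058] v=[-6.1305]
Step 9: x=[6.1893] v=[-6.1651]
Step 10: x=[5.5895] v=[-5.9980]
Step 11: x=[5.0260] v=[-5.6346]
Step 12: x=[4.5173] v=[-5.0868]
Step 13: x=[4.0801] v=[-4.3725]
Step 14: x=[3.7286] v=[-3.5151]
Step 15: x=[3.4743] v=[-2.5426]
Step 16: x=[3.3256] v=[-1.4869]
Step 17: x=[3.2873] v=[-0.3826]
Step 18: x=[3.3607] v=[0.7343]
First v>=0 after going negative at step 18, time=1.8000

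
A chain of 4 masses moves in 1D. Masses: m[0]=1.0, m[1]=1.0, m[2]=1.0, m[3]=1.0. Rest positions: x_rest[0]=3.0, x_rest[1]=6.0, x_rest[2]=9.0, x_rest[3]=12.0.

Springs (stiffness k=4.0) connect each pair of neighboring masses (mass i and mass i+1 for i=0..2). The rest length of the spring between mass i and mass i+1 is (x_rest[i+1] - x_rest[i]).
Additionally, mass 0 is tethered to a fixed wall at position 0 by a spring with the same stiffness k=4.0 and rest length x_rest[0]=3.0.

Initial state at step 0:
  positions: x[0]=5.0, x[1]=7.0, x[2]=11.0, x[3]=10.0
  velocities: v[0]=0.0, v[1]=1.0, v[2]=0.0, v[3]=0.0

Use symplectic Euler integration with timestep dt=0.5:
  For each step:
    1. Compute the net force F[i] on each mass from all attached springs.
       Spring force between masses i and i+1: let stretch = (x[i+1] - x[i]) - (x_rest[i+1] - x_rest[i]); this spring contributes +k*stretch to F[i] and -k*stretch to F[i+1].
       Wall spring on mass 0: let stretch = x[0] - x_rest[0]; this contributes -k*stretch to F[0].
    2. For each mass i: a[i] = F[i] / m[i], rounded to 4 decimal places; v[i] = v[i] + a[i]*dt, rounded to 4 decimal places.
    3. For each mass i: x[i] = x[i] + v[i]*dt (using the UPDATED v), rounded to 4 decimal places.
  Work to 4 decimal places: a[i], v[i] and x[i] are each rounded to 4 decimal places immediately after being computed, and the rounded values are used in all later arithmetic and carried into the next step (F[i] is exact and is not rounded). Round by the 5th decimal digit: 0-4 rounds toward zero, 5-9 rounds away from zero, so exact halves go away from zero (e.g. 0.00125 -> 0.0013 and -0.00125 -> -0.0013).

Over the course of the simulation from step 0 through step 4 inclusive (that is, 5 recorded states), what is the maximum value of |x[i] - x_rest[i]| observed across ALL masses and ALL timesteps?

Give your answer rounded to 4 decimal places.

Answer: 5.0000

Derivation:
Step 0: x=[5.0000 7.0000 11.0000 10.0000] v=[0.0000 1.0000 0.0000 0.0000]
Step 1: x=[2.0000 9.5000 6.0000 14.0000] v=[-6.0000 5.0000 -10.0000 8.0000]
Step 2: x=[4.5000 1.0000 12.5000 13.0000] v=[5.0000 -17.0000 13.0000 -2.0000]
Step 3: x=[-1.0000 7.5000 8.0000 14.5000] v=[-11.0000 13.0000 -9.0000 3.0000]
Step 4: x=[3.0000 6.0000 9.5000 12.5000] v=[8.0000 -3.0000 3.0000 -4.0000]
Max displacement = 5.0000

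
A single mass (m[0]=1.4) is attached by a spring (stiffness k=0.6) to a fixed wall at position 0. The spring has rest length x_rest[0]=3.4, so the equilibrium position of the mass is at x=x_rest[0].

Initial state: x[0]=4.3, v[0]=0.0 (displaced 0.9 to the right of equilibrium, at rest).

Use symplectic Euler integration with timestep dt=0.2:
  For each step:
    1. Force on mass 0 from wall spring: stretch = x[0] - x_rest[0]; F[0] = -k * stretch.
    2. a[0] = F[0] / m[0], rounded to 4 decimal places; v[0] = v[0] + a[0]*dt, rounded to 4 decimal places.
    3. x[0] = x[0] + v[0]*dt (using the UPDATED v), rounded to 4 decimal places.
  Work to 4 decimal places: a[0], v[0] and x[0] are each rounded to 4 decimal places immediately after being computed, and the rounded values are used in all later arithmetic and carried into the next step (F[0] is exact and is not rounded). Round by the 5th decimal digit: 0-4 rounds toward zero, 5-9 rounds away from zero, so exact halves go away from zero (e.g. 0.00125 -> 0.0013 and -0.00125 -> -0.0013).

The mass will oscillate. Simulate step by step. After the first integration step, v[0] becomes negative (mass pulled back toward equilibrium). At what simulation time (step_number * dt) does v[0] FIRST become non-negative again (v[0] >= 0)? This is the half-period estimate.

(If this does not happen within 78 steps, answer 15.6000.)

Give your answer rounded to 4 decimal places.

Step 0: x=[4.3000] v=[0.0000]
Step 1: x=[4.2846] v=[-0.0771]
Step 2: x=[4.2540] v=[-0.1529]
Step 3: x=[4.2088] v=[-0.2261]
Step 4: x=[4.1497] v=[-0.2954]
Step 5: x=[4.0778] v=[-0.3597]
Step 6: x=[3.9942] v=[-0.4178]
Step 7: x=[3.9005] v=[-0.4687]
Step 8: x=[3.7982] v=[-0.5116]
Step 9: x=[3.6891] v=[-0.5457]
Step 10: x=[3.5750] v=[-0.5705]
Step 11: x=[3.4579] v=[-0.5855]
Step 12: x=[3.3398] v=[-0.5905]
Step 13: x=[3.2227] v=[-0.5853]
Step 14: x=[3.1087] v=[-0.5701]
Step 15: x=[2.9997] v=[-0.5451]
Step 16: x=[2.8975] v=[-0.5108]
Step 17: x=[2.8040] v=[-0.4677]
Step 18: x=[2.7207] v=[-0.4166]
Step 19: x=[2.6490] v=[-0.3584]
Step 20: x=[2.5902] v=[-0.2940]
Step 21: x=[2.5453] v=[-0.2246]
Step 22: x=[2.5150] v=[-0.1513]
Step 23: x=[2.4999] v=[-0.0754]
Step 24: x=[2.5003] v=[0.0018]
First v>=0 after going negative at step 24, time=4.8000

Answer: 4.8000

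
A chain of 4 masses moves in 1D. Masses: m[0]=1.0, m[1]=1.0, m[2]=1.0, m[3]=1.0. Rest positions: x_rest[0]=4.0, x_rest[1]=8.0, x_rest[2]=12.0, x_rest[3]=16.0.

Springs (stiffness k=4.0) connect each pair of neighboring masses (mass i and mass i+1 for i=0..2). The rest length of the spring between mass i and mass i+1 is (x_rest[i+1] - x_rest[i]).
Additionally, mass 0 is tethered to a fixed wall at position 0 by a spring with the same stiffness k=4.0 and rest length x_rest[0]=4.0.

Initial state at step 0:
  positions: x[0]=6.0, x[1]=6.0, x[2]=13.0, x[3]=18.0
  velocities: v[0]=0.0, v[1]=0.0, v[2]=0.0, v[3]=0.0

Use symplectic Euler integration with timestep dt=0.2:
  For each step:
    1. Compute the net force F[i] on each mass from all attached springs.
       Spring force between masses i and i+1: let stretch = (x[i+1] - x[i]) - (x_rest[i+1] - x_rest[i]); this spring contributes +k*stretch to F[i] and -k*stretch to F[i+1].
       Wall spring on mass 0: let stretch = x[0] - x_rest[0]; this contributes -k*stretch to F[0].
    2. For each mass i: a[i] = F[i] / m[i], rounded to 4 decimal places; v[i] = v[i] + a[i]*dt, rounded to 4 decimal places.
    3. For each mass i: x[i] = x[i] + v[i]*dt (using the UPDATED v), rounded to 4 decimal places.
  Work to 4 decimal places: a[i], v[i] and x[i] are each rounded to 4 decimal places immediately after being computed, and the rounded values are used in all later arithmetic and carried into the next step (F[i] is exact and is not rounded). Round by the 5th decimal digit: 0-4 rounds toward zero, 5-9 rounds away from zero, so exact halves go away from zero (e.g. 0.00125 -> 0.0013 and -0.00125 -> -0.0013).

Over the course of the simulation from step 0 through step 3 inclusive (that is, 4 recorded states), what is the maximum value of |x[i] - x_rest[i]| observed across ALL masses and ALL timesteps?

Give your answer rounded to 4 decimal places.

Step 0: x=[6.0000 6.0000 13.0000 18.0000] v=[0.0000 0.0000 0.0000 0.0000]
Step 1: x=[5.0400 7.1200 12.6800 17.8400] v=[-4.8000 5.6000 -1.6000 -0.8000]
Step 2: x=[3.6064 8.7968 12.2960 17.4944] v=[-7.1680 8.3840 -1.9200 -1.7280]
Step 3: x=[2.4262 10.2030 12.1839 16.9571] v=[-5.9008 7.0310 -0.5606 -2.6867]
Max displacement = 2.2030

Answer: 2.2030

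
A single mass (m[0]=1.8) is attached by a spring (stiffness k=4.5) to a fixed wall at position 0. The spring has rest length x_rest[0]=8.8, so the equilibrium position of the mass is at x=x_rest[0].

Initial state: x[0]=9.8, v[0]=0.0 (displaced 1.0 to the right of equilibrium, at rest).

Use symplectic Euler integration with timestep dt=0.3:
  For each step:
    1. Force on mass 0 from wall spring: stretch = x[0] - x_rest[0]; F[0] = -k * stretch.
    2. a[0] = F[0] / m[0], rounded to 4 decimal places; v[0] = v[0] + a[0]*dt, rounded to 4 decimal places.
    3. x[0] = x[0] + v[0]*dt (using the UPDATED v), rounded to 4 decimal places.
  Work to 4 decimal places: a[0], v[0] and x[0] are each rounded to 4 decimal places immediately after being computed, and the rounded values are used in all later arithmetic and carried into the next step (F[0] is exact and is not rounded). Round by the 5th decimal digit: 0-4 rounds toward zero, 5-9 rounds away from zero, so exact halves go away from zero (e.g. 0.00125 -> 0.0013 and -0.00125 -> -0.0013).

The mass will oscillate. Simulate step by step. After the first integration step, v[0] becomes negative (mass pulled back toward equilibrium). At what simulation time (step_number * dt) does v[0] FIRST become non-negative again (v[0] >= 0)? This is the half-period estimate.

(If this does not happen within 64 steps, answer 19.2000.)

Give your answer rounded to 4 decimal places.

Answer: 2.1000

Derivation:
Step 0: x=[9.8000] v=[0.0000]
Step 1: x=[9.5750] v=[-0.7500]
Step 2: x=[9.1756] v=[-1.3313]
Step 3: x=[8.6917] v=[-1.6130]
Step 4: x=[8.2322] v=[-1.5318]
Step 5: x=[7.9004] v=[-1.1060]
Step 6: x=[7.7710] v=[-0.4313]
Step 7: x=[7.8732] v=[0.3405]
First v>=0 after going negative at step 7, time=2.1000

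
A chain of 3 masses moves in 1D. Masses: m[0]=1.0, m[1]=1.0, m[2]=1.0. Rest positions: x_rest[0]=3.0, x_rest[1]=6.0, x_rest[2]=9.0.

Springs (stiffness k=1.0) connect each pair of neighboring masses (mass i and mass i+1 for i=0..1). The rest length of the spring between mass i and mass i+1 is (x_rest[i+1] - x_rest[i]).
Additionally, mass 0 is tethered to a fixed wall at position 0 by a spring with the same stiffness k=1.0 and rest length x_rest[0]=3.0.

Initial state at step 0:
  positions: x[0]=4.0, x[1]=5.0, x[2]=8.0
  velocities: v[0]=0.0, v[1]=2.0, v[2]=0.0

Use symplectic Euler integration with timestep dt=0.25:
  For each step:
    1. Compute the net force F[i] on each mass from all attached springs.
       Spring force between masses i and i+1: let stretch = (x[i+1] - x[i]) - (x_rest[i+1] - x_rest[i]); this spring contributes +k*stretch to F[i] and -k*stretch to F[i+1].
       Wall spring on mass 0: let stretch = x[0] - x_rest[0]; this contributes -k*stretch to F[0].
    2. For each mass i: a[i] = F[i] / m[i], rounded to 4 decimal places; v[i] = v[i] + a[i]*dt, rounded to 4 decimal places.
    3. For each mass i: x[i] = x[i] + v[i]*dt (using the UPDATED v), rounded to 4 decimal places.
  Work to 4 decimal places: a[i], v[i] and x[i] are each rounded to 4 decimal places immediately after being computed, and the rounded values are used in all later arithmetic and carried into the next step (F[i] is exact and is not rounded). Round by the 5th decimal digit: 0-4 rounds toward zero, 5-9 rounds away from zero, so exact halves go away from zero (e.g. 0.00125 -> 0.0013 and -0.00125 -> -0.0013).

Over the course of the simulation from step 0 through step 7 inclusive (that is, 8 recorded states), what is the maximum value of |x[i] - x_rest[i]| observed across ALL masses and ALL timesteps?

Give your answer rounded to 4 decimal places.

Step 0: x=[4.0000 5.0000 8.0000] v=[0.0000 2.0000 0.0000]
Step 1: x=[3.8125 5.6250 8.0000] v=[-0.7500 2.5000 0.0000]
Step 2: x=[3.5000 6.2852 8.0391] v=[-1.2500 2.6406 0.1563]
Step 3: x=[3.1428 6.8809 8.1561] v=[-1.4287 2.3828 0.4678]
Step 4: x=[2.8228 7.3227 8.3809] v=[-1.2799 1.7671 0.8990]
Step 5: x=[2.6077 7.5494 8.7270] v=[-0.8606 0.9067 1.3845]
Step 6: x=[2.5384 7.5408 9.1870] v=[-0.2771 -0.0343 1.8401]
Step 7: x=[2.6231 7.3225 9.7317] v=[0.3389 -0.8734 2.1786]
Max displacement = 1.5494

Answer: 1.5494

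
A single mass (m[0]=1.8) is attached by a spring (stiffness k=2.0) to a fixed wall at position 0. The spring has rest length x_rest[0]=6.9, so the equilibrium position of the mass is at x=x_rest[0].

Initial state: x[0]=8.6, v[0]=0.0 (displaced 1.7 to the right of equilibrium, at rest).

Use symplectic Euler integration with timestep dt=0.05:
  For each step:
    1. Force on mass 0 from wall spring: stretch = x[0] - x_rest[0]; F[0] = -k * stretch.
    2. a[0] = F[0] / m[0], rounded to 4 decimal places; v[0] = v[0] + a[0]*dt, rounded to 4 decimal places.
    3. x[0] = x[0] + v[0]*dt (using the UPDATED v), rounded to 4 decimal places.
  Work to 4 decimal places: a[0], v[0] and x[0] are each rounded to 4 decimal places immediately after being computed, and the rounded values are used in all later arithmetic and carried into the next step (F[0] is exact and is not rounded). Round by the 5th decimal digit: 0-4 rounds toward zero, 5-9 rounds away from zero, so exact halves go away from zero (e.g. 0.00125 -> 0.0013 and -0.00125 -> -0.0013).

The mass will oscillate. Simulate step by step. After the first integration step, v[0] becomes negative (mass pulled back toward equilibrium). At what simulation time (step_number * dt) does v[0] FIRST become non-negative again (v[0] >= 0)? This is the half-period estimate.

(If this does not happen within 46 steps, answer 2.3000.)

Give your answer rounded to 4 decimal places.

Step 0: x=[8.6000] v=[0.0000]
Step 1: x=[8.5953] v=[-0.0944]
Step 2: x=[8.5859] v=[-0.1886]
Step 3: x=[8.5718] v=[-0.2823]
Step 4: x=[8.5530] v=[-0.3752]
Step 5: x=[8.5297] v=[-0.4670]
Step 6: x=[8.5018] v=[-0.5575]
Step 7: x=[8.4695] v=[-0.6465]
Step 8: x=[8.4328] v=[-0.7337]
Step 9: x=[8.3919] v=[-0.8189]
Step 10: x=[8.3468] v=[-0.9018]
Step 11: x=[8.2977] v=[-0.9822]
Step 12: x=[8.2447] v=[-1.0599]
Step 13: x=[8.1880] v=[-1.1346]
Step 14: x=[8.1277] v=[-1.2062]
Step 15: x=[8.0640] v=[-1.2744]
Step 16: x=[7.9970] v=[-1.3391]
Step 17: x=[7.9270] v=[-1.4000]
Step 18: x=[7.8541] v=[-1.4571]
Step 19: x=[7.7786] v=[-1.5101]
Step 20: x=[7.7007] v=[-1.5589]
Step 21: x=[7.6205] v=[-1.6034]
Step 22: x=[7.5383] v=[-1.6434]
Step 23: x=[7.4544] v=[-1.6789]
Step 24: x=[7.3689] v=[-1.7097]
Step 25: x=[7.2821] v=[-1.7358]
Step 26: x=[7.1943] v=[-1.7570]
Step 27: x=[7.1056] v=[-1.7734]
Step 28: x=[7.0164] v=[-1.7848]
Step 29: x=[6.9268] v=[-1.7913]
Step 30: x=[6.8372] v=[-1.7928]
Step 31: x=[6.7477] v=[-1.7893]
Step 32: x=[6.6587] v=[-1.7808]
Step 33: x=[6.5703] v=[-1.7674]
Step 34: x=[6.4828] v=[-1.7491]
Step 35: x=[6.3965] v=[-1.7259]
Step 36: x=[6.3116] v=[-1.6979]
Step 37: x=[6.2283] v=[-1.6652]
Step 38: x=[6.1469] v=[-1.6279]
Step 39: x=[6.0676] v=[-1.5861]
Step 40: x=[5.9906] v=[-1.5399]
Step 41: x=[5.9161] v=[-1.4894]
Step 42: x=[5.8444] v=[-1.4347]
Step 43: x=[5.7756] v=[-1.3761]
Step 44: x=[5.7099] v=[-1.3136]
Step 45: x=[5.6475] v=[-1.2475]
Step 46: x=[5.5886] v=[-1.1779]
v[0] did not become non-negative within 46 steps; using fallback time=2.3000

Answer: 2.3000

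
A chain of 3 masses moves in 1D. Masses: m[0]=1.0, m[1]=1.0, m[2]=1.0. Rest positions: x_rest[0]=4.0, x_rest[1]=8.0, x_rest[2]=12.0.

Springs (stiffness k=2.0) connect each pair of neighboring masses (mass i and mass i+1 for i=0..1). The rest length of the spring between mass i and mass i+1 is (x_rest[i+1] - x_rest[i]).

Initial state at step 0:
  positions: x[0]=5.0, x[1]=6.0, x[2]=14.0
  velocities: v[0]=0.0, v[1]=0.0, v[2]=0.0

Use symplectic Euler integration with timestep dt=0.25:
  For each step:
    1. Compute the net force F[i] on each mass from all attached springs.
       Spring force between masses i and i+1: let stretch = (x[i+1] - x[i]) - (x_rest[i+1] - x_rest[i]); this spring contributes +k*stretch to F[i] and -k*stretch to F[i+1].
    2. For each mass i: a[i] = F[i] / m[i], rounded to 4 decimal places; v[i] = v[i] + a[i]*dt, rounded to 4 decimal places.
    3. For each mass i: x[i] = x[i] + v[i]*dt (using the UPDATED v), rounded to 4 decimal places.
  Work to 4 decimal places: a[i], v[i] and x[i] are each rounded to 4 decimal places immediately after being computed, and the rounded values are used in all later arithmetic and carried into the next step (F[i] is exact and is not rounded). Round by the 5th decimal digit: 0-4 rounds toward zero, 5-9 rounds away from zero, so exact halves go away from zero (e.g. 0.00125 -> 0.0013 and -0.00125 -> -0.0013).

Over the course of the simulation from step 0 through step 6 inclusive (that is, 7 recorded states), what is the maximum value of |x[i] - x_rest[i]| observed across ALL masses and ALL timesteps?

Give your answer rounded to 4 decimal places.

Answer: 2.6881

Derivation:
Step 0: x=[5.0000 6.0000 14.0000] v=[0.0000 0.0000 0.0000]
Step 1: x=[4.6250 6.8750 13.5000] v=[-1.5000 3.5000 -2.0000]
Step 2: x=[4.0313 8.2969 12.6719] v=[-2.3750 5.6875 -3.3125]
Step 3: x=[3.4708 9.7325 11.7969] v=[-2.2422 5.7422 -3.5000]
Step 4: x=[3.1930 10.6434 11.1639] v=[-1.1114 3.6436 -2.5322]
Step 5: x=[3.3465 10.6881 10.9658] v=[0.6138 0.1787 -0.7925]
Step 6: x=[3.9177 9.8498 11.2330] v=[2.2846 -3.3533 1.0687]
Max displacement = 2.6881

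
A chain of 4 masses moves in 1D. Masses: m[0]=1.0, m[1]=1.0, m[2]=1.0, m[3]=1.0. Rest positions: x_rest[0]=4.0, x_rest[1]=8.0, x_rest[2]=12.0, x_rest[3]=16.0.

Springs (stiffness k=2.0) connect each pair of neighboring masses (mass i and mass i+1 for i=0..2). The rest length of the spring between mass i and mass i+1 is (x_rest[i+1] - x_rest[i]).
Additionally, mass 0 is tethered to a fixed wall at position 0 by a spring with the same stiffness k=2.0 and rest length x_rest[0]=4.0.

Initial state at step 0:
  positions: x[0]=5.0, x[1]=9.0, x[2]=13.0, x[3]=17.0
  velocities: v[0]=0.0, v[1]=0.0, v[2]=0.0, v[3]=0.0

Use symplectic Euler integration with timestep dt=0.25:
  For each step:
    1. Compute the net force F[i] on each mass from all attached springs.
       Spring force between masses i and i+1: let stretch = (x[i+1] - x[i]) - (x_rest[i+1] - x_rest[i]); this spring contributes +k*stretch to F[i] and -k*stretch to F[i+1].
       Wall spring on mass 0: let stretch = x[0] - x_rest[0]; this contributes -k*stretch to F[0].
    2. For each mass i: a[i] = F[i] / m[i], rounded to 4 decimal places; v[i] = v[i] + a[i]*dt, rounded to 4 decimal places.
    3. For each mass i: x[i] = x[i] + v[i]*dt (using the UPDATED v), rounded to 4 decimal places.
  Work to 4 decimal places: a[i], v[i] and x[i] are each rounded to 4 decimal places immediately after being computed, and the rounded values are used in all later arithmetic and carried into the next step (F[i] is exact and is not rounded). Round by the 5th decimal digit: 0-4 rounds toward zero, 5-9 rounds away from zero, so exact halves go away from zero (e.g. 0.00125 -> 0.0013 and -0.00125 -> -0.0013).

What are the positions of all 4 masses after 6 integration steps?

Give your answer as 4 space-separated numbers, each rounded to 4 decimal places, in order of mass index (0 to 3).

Answer: 3.8824 8.4242 12.8932 16.9913

Derivation:
Step 0: x=[5.0000 9.0000 13.0000 17.0000] v=[0.0000 0.0000 0.0000 0.0000]
Step 1: x=[4.8750 9.0000 13.0000 17.0000] v=[-0.5000 0.0000 0.0000 0.0000]
Step 2: x=[4.6563 8.9844 13.0000 17.0000] v=[-0.8750 -0.0625 0.0000 0.0000]
Step 3: x=[4.3965 8.9297 12.9981 17.0000] v=[-1.0391 -0.2188 -0.0078 0.0000]
Step 4: x=[4.1538 8.8169 12.9878 16.9998] v=[-0.9708 -0.4512 -0.0411 -0.0010]
Step 5: x=[3.9748 8.6426 12.9577 16.9981] v=[-0.7162 -0.6973 -0.1206 -0.0070]
Step 6: x=[3.8824 8.4242 12.8932 16.9913] v=[-0.3697 -0.8737 -0.2580 -0.0272]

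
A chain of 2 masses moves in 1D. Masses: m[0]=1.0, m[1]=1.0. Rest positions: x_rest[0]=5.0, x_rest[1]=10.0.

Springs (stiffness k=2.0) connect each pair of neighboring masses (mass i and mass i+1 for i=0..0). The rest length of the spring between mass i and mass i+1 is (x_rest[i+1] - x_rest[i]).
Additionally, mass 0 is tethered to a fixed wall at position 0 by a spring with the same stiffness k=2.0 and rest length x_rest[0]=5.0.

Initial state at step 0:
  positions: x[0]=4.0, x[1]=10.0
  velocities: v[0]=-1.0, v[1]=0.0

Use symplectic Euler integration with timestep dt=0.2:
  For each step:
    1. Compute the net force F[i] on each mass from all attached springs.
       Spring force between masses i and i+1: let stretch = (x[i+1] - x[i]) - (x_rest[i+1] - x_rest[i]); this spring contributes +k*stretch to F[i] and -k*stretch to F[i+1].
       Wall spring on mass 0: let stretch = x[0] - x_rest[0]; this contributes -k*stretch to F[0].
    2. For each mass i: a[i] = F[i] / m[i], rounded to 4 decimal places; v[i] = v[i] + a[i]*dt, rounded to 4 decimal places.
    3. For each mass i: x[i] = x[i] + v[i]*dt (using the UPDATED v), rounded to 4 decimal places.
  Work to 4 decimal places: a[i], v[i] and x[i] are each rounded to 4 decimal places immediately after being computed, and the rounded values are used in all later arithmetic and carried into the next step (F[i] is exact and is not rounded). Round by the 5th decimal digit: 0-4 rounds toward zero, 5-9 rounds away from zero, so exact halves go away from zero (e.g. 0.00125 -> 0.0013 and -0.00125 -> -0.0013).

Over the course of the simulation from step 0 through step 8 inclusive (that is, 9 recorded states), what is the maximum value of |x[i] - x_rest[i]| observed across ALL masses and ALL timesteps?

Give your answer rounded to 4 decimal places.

Step 0: x=[4.0000 10.0000] v=[-1.0000 0.0000]
Step 1: x=[3.9600 9.9200] v=[-0.2000 -0.4000]
Step 2: x=[4.0800 9.7632] v=[0.6000 -0.7840]
Step 3: x=[4.3283 9.5517] v=[1.2413 -1.0573]
Step 4: x=[4.6482 9.3224] v=[1.5993 -1.1467]
Step 5: x=[4.9701 9.1191] v=[1.6097 -1.0164]
Step 6: x=[5.2264 8.9839] v=[1.2813 -0.6760]
Step 7: x=[5.3651 8.9481] v=[0.6937 -0.1790]
Step 8: x=[5.3613 9.0257] v=[-0.0191 0.3878]
Max displacement = 1.0519

Answer: 1.0519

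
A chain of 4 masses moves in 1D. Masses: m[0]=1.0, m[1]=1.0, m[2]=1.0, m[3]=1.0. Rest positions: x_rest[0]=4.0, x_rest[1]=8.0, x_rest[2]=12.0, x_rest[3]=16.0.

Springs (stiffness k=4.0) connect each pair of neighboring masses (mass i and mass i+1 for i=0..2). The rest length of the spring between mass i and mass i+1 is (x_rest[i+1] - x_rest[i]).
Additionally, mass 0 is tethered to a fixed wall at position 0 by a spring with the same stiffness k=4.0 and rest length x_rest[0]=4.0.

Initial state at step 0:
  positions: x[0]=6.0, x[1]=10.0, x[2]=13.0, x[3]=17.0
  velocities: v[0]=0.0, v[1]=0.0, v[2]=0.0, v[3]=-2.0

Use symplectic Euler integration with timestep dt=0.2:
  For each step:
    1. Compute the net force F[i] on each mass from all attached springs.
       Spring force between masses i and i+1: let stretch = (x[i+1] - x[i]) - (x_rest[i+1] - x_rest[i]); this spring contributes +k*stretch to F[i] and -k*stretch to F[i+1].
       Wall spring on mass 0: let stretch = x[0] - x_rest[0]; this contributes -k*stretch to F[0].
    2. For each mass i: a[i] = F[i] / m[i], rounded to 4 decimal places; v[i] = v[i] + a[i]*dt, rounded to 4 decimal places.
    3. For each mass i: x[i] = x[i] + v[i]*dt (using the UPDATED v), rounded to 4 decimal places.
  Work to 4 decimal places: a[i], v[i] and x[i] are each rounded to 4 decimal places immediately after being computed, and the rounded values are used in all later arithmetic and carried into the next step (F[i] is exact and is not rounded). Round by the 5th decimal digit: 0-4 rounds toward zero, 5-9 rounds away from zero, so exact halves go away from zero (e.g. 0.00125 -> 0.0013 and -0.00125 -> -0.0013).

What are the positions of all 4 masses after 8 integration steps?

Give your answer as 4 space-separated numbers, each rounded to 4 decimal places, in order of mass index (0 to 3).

Step 0: x=[6.0000 10.0000 13.0000 17.0000] v=[0.0000 0.0000 0.0000 -2.0000]
Step 1: x=[5.6800 9.8400 13.1600 16.6000] v=[-1.6000 -0.8000 0.8000 -2.0000]
Step 2: x=[5.1168 9.5456 13.3392 16.2896] v=[-2.8160 -1.4720 0.8960 -1.5520]
Step 3: x=[4.4435 9.1496 13.3835 16.1471] v=[-3.3664 -1.9802 0.2214 -0.7123]
Step 4: x=[3.8122 8.6780 13.1925 16.2025] v=[-3.1563 -2.3580 -0.9548 0.2768]
Step 5: x=[3.3495 8.1502 12.7608 16.4163] v=[-2.3134 -2.6390 -2.1584 1.0688]
Step 6: x=[3.1190 7.5920 12.1763 16.6852] v=[-1.1524 -2.7911 -2.9225 1.3444]
Step 7: x=[3.1052 7.0516 11.5797 16.8727] v=[-0.0692 -2.7021 -2.9828 0.9373]
Step 8: x=[3.2260 6.6043 11.1055 16.8533] v=[0.6038 -2.2367 -2.3709 -0.0971]

Answer: 3.2260 6.6043 11.1055 16.8533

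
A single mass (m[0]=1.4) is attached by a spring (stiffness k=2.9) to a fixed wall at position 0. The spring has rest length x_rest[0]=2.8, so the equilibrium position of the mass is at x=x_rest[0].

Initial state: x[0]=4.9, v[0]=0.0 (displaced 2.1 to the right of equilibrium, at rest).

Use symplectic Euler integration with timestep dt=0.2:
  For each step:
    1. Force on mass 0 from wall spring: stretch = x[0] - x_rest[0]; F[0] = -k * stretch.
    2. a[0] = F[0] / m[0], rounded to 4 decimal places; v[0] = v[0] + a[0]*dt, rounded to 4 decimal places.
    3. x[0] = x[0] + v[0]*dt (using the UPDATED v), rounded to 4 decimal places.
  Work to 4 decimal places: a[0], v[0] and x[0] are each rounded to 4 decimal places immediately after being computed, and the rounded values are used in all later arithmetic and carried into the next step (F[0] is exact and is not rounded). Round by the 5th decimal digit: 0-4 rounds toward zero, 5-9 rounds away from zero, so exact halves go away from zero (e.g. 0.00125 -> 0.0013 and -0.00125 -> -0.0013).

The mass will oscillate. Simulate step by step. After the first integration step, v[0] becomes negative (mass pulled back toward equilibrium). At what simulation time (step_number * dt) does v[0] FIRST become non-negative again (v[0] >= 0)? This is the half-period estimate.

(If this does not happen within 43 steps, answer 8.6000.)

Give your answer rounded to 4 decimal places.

Step 0: x=[4.9000] v=[0.0000]
Step 1: x=[4.7260] v=[-0.8700]
Step 2: x=[4.3924] v=[-1.6679]
Step 3: x=[3.9269] v=[-2.3276]
Step 4: x=[3.3680] v=[-2.7945]
Step 5: x=[2.7620] v=[-3.0298]
Step 6: x=[2.1592] v=[-3.0141]
Step 7: x=[1.6095] v=[-2.7486]
Step 8: x=[1.1584] v=[-2.2554]
Step 9: x=[0.8433] v=[-1.5753]
Step 10: x=[0.6904] v=[-0.7647]
Step 11: x=[0.7123] v=[0.1093]
First v>=0 after going negative at step 11, time=2.2000

Answer: 2.2000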